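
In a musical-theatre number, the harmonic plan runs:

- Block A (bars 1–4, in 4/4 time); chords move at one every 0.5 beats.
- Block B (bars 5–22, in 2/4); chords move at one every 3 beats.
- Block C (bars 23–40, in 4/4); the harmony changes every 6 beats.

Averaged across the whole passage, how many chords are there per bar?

A: 4 × 4 = 16 beats ÷ 0.5 = 32 chords.
B: 18 × 2 = 36 beats ÷ 3 = 12 chords.
C: 18 × 4 = 72 beats ÷ 6 = 12 chords.
Overall: 56 chords over 40 bars → 56/40 = 1.4 chords per bar.

1.4 chords per bar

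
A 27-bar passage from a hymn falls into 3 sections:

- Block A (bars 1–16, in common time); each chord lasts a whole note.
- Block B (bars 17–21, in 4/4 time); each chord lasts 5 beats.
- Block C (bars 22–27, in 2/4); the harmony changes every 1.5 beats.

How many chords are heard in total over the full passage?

28 chords

A has 64 beats and chords last 4 each, so 16 chords.
B has 20 beats and chords last 5 each, so 4 chords.
C has 12 beats and chords last 1.5 each, so 8 chords.
Total: 16 + 4 + 8 = 28.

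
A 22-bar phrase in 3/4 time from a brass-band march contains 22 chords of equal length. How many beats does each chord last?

3 beats

22 bars × 3 beats/bar = 66 beats total.
66 beats ÷ 22 chords = 3 beats per chord.
(That is a dotted half note.)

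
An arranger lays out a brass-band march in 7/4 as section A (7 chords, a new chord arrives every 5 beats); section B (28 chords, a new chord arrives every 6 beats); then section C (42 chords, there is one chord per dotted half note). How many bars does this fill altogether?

A: 7 × 5 = 35 beats = 5 bars.
B: 28 × 6 = 168 beats = 24 bars.
C: 42 × 3 = 126 beats = 18 bars.
Total: 5 + 24 + 18 = 47 bars.

47 bars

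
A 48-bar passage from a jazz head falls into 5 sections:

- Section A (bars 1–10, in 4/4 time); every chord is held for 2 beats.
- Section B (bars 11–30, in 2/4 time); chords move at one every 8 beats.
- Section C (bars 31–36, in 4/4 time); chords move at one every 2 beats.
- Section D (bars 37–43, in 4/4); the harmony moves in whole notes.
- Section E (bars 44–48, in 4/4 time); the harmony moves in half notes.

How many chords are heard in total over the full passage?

54 chords

A has 40 beats and chords last 2 each, so 20 chords.
B has 40 beats and chords last 8 each, so 5 chords.
C has 24 beats and chords last 2 each, so 12 chords.
D has 28 beats and chords last 4 each, so 7 chords.
E has 20 beats and chords last 2 each, so 10 chords.
Total: 20 + 5 + 12 + 7 + 10 = 54.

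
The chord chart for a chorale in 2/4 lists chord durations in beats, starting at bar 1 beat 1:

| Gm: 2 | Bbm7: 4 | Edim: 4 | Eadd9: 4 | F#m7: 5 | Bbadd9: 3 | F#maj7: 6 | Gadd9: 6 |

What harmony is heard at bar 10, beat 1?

Beat 1 of bar 10 is beat (10−1)×2 + 1 = 19 overall.
Running totals: Gm ends at 2, Bbm7 ends at 6, Edim ends at 10, Eadd9 ends at 14, F#m7 ends at 19.
Beat 19 falls within F#m7.

F#m7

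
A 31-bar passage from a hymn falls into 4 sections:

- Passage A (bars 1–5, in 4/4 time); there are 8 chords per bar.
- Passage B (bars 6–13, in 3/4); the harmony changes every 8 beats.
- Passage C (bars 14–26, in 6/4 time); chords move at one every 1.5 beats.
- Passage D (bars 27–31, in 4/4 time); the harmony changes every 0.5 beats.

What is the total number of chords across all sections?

135 chords

A: 5·4 = 20 beats, 20/0.5 = 40 chords.
B: 8·3 = 24 beats, 24/8 = 3 chords.
C: 13·6 = 78 beats, 78/1.5 = 52 chords.
D: 5·4 = 20 beats, 20/0.5 = 40 chords.
Total: 40 + 3 + 52 + 40 = 135.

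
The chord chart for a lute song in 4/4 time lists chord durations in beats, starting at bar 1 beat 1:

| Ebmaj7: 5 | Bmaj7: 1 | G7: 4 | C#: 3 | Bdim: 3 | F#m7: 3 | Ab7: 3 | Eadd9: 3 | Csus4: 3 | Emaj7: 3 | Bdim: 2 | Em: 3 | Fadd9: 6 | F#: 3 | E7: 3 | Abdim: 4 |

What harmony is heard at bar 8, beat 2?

Beat 2 of bar 8 is beat (8−1)×4 + 2 = 30 overall.
Running totals: Ebmaj7 ends at 5, Bmaj7 ends at 6, G7 ends at 10, C# ends at 13, Bdim ends at 16, F#m7 ends at 19, Ab7 ends at 22, Eadd9 ends at 25, Csus4 ends at 28, Emaj7 ends at 31.
Beat 30 falls within Emaj7.

Emaj7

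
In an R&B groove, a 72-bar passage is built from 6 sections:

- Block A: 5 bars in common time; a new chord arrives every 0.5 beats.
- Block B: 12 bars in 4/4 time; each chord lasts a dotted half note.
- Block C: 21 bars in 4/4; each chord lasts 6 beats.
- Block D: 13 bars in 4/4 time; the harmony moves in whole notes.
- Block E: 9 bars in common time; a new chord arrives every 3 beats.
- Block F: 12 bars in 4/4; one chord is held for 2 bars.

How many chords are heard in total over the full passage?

101 chords

A has 20 beats and chords last 0.5 each, so 40 chords.
B has 48 beats and chords last 3 each, so 16 chords.
C has 84 beats and chords last 6 each, so 14 chords.
D has 52 beats and chords last 4 each, so 13 chords.
E has 36 beats and chords last 3 each, so 12 chords.
F has 48 beats and chords last 8 each, so 6 chords.
Total: 40 + 16 + 14 + 13 + 12 + 6 = 101.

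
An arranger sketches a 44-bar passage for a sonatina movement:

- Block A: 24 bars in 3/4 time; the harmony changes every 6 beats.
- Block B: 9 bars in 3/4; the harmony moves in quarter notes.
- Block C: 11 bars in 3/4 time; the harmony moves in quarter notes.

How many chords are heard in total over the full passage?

A: 24 bars × 3 beats = 72 beats; 6 beats/chord → 12 chords.
B: 9 bars × 3 beats = 27 beats; 1 beat/chord → 27 chords.
C: 11 bars × 3 beats = 33 beats; 1 beat/chord → 33 chords.
Total: 12 + 27 + 33 = 72.

72 chords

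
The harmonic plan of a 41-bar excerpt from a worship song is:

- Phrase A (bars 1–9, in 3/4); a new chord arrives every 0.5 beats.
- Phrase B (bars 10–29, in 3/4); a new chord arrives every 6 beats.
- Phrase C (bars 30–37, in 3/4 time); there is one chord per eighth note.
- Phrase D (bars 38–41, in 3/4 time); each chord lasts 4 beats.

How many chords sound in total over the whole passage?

A has 27 beats and chords last 0.5 each, so 54 chords.
B has 60 beats and chords last 6 each, so 10 chords.
C has 24 beats and chords last 0.5 each, so 48 chords.
D has 12 beats and chords last 4 each, so 3 chords.
Total: 54 + 10 + 48 + 3 = 115.

115 chords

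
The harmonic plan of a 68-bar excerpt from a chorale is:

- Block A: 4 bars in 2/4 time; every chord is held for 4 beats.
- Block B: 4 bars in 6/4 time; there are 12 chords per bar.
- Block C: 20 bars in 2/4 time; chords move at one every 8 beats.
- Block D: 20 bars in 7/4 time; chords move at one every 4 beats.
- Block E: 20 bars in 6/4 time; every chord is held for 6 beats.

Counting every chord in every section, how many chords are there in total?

110 chords

A: 4·2 = 8 beats, 8/4 = 2 chords.
B: 4·6 = 24 beats, 24/0.5 = 48 chords.
C: 20·2 = 40 beats, 40/8 = 5 chords.
D: 20·7 = 140 beats, 140/4 = 35 chords.
E: 20·6 = 120 beats, 120/6 = 20 chords.
Total: 2 + 48 + 5 + 35 + 20 = 110.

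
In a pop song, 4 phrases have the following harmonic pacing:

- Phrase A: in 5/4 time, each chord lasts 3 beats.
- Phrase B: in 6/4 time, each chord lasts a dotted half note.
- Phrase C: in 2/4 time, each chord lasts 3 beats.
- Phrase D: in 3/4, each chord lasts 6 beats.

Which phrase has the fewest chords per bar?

A: each chord is 3 beats in 5/4, so 5/3 per bar.
B: each chord is 3 beats in 6/4, so 2 per bar.
C: each chord is 3 beats in 2/4, so 2/3 per bar.
D: each chord is 6 beats in 3/4, so 0.5 per bar.
Slowest is D at 0.5 chords/bar.

Phrase D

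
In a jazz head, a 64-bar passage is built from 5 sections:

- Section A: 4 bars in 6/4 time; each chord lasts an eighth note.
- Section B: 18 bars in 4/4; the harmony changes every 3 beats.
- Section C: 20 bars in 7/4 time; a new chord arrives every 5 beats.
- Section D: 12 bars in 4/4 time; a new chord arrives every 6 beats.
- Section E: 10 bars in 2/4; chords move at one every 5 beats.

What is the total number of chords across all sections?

A: 4·6 = 24 beats, 24/0.5 = 48 chords.
B: 18·4 = 72 beats, 72/3 = 24 chords.
C: 20·7 = 140 beats, 140/5 = 28 chords.
D: 12·4 = 48 beats, 48/6 = 8 chords.
E: 10·2 = 20 beats, 20/5 = 4 chords.
Total: 48 + 24 + 28 + 8 + 4 = 112.

112 chords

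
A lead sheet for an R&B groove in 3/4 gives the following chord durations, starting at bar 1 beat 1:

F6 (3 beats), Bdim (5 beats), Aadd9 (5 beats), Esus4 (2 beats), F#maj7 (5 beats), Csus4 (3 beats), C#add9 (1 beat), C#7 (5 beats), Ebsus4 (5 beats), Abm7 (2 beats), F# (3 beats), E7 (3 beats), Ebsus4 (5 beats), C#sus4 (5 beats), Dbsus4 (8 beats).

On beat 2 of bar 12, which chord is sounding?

Abm7

Beat 2 of bar 12 is beat (12−1)×3 + 2 = 35 overall.
Running totals: F6 ends at 3, Bdim ends at 8, Aadd9 ends at 13, Esus4 ends at 15, F#maj7 ends at 20, Csus4 ends at 23, C#add9 ends at 24, C#7 ends at 29, Ebsus4 ends at 34, Abm7 ends at 36.
Beat 35 falls within Abm7.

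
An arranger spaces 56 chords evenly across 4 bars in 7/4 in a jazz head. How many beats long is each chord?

4 bars × 7 beats/bar = 28 beats total.
28 beats ÷ 56 chords = 0.5 beats per chord.
(That is an eighth note.)

0.5 beats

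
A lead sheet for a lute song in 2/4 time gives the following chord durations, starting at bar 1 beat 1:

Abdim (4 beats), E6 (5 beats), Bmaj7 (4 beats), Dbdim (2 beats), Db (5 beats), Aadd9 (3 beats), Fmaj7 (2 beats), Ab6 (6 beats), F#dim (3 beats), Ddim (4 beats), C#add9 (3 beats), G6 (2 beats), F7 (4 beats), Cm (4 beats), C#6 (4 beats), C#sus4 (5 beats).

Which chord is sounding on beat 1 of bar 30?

C#sus4

Beat 1 of bar 30 is beat (30−1)×2 + 1 = 59 overall.
Running totals: Abdim ends at 4, E6 ends at 9, Bmaj7 ends at 13, Dbdim ends at 15, Db ends at 20, Aadd9 ends at 23, Fmaj7 ends at 25, Ab6 ends at 31, F#dim ends at 34, Ddim ends at 38, C#add9 ends at 41, G6 ends at 43, F7 ends at 47, Cm ends at 51, C#6 ends at 55, C#sus4 ends at 60.
Beat 59 falls within C#sus4.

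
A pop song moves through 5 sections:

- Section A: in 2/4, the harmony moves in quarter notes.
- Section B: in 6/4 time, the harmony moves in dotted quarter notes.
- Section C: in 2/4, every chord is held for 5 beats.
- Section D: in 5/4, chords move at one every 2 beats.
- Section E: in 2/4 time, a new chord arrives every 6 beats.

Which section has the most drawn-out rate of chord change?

Section E

A: 2 beats/bar ÷ 1 beat/chord = 2 chords/bar.
B: 6 beats/bar ÷ 1.5 beats/chord = 4 chords/bar.
C: 2 beats/bar ÷ 5 beats/chord = 0.4 chords/bar.
D: 5 beats/bar ÷ 2 beats/chord = 2.5 chords/bar.
E: 2 beats/bar ÷ 6 beats/chord = 1/3 chords/bar.
Slowest is E at 1/3 chords/bar.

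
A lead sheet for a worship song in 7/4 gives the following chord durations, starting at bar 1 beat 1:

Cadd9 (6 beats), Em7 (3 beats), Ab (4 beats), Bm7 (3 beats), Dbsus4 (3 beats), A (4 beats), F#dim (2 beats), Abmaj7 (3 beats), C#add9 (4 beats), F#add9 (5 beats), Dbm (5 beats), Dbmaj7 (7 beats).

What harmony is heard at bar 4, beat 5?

Abmaj7

Beat 5 of bar 4 is beat (4−1)×7 + 5 = 26 overall.
Running totals: Cadd9 ends at 6, Em7 ends at 9, Ab ends at 13, Bm7 ends at 16, Dbsus4 ends at 19, A ends at 23, F#dim ends at 25, Abmaj7 ends at 28.
Beat 26 falls within Abmaj7.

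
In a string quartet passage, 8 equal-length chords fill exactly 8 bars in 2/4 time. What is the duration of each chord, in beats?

8 bars × 2 beats/bar = 16 beats total.
16 beats ÷ 8 chords = 2 beats per chord.
(That is a half note.)

2 beats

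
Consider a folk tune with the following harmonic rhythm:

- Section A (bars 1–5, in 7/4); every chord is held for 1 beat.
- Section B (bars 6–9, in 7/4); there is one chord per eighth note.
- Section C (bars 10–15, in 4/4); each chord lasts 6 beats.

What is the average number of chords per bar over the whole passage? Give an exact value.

A: 5 × 7 = 35 beats ÷ 1 = 35 chords.
B: 4 × 7 = 28 beats ÷ 0.5 = 56 chords.
C: 6 × 4 = 24 beats ÷ 6 = 4 chords.
Overall: 95 chords over 15 bars → 95/15 = 19/3 chords per bar.

19/3 chords per bar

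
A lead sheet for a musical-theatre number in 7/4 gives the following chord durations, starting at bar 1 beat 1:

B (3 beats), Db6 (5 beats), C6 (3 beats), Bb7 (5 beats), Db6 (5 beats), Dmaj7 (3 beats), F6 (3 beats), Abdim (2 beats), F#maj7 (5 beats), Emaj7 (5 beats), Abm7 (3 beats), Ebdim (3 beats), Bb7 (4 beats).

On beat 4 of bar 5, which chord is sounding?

Beat 4 of bar 5 is beat (5−1)×7 + 4 = 32 overall.
Running totals: B ends at 3, Db6 ends at 8, C6 ends at 11, Bb7 ends at 16, Db6 ends at 21, Dmaj7 ends at 24, F6 ends at 27, Abdim ends at 29, F#maj7 ends at 34.
Beat 32 falls within F#maj7.

F#maj7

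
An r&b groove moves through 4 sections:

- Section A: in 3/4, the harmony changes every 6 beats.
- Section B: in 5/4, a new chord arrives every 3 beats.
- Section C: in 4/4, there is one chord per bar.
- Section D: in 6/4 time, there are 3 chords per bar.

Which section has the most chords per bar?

A: 3/6 = 0.5 chords/bar.
B: 5/3 = 5/3 chords/bar.
C: 4/4 = 1 chord/bar.
D: 6/2 = 3 chords/bar.
Fastest is D at 3 chords/bar.

Section D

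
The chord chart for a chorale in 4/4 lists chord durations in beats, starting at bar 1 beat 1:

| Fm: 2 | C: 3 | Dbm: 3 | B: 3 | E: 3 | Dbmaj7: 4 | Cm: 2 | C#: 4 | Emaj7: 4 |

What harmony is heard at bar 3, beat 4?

Beat 4 of bar 3 is beat (3−1)×4 + 4 = 12 overall.
Running totals: Fm ends at 2, C ends at 5, Dbm ends at 8, B ends at 11, E ends at 14.
Beat 12 falls within E.

E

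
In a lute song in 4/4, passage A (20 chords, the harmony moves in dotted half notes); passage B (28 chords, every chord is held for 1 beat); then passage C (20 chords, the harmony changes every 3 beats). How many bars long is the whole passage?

A: 20 × 3 = 60 beats = 15 bars.
B: 28 × 1 = 28 beats = 7 bars.
C: 20 × 3 = 60 beats = 15 bars.
Total: 15 + 7 + 15 = 37 bars.

37 bars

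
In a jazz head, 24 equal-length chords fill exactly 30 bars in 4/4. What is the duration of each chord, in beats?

5 beats

30 bars × 4 beats/bar = 120 beats total.
120 beats ÷ 24 chords = 5 beats per chord.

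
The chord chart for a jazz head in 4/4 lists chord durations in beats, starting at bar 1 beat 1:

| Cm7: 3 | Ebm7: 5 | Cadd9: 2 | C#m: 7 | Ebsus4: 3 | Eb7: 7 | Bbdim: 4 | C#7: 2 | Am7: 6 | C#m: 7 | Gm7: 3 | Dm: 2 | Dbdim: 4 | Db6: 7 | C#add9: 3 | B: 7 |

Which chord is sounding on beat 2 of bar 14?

Beat 2 of bar 14 is beat (14−1)×4 + 2 = 54 overall.
Running totals: Cm7 ends at 3, Ebm7 ends at 8, Cadd9 ends at 10, C#m ends at 17, Ebsus4 ends at 20, Eb7 ends at 27, Bbdim ends at 31, C#7 ends at 33, Am7 ends at 39, C#m ends at 46, Gm7 ends at 49, Dm ends at 51, Dbdim ends at 55.
Beat 54 falls within Dbdim.

Dbdim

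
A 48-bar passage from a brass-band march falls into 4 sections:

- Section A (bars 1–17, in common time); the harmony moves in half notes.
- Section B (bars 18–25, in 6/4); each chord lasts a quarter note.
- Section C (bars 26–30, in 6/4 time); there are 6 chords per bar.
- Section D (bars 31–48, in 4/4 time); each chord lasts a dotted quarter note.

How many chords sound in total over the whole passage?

160 chords

A: 17·4 = 68 beats, 68/2 = 34 chords.
B: 8·6 = 48 beats, 48/1 = 48 chords.
C: 5·6 = 30 beats, 30/1 = 30 chords.
D: 18·4 = 72 beats, 72/1.5 = 48 chords.
Total: 34 + 48 + 30 + 48 = 160.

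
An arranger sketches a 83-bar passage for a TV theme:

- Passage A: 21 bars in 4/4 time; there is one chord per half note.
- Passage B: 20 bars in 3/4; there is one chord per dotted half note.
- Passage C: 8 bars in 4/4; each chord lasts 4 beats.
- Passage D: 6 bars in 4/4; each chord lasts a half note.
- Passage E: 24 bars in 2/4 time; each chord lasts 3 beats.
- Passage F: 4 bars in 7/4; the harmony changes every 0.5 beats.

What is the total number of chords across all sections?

154 chords

A: 21·4 = 84 beats, 84/2 = 42 chords.
B: 20·3 = 60 beats, 60/3 = 20 chords.
C: 8·4 = 32 beats, 32/4 = 8 chords.
D: 6·4 = 24 beats, 24/2 = 12 chords.
E: 24·2 = 48 beats, 48/3 = 16 chords.
F: 4·7 = 28 beats, 28/0.5 = 56 chords.
Total: 42 + 20 + 8 + 12 + 16 + 56 = 154.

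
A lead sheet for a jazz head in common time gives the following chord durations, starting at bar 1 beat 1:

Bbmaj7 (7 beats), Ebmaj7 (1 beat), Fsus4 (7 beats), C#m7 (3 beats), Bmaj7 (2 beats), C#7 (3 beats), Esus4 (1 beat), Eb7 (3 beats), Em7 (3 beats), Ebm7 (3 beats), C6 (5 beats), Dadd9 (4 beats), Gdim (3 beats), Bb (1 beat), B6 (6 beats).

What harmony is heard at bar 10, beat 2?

C6

Beat 2 of bar 10 is beat (10−1)×4 + 2 = 38 overall.
Running totals: Bbmaj7 ends at 7, Ebmaj7 ends at 8, Fsus4 ends at 15, C#m7 ends at 18, Bmaj7 ends at 20, C#7 ends at 23, Esus4 ends at 24, Eb7 ends at 27, Em7 ends at 30, Ebm7 ends at 33, C6 ends at 38.
Beat 38 falls within C6.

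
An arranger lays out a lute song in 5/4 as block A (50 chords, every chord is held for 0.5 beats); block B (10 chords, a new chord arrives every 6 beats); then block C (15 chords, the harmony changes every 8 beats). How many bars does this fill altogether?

A: 50 × 0.5 = 25 beats = 5 bars.
B: 10 × 6 = 60 beats = 12 bars.
C: 15 × 8 = 120 beats = 24 bars.
Total: 5 + 12 + 24 = 41 bars.

41 bars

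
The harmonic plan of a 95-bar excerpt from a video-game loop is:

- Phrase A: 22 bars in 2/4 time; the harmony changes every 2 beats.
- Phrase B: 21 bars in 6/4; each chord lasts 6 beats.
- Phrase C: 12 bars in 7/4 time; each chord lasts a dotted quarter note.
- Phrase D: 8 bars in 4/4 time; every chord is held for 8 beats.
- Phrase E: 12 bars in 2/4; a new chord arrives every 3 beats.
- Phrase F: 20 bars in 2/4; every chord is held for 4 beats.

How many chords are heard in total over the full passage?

A: 22 bars × 2 beats = 44 beats; 2 beats/chord → 22 chords.
B: 21 bars × 6 beats = 126 beats; 6 beats/chord → 21 chords.
C: 12 bars × 7 beats = 84 beats; 1.5 beats/chord → 56 chords.
D: 8 bars × 4 beats = 32 beats; 8 beats/chord → 4 chords.
E: 12 bars × 2 beats = 24 beats; 3 beats/chord → 8 chords.
F: 20 bars × 2 beats = 40 beats; 4 beats/chord → 10 chords.
Total: 22 + 21 + 56 + 4 + 8 + 10 = 121.

121 chords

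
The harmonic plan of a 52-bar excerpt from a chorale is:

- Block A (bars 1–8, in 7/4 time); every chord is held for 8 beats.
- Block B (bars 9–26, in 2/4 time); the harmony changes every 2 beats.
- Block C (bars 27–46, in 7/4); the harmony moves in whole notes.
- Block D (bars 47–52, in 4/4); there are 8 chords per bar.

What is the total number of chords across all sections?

A: 8 bars × 7 beats = 56 beats; 8 beats/chord → 7 chords.
B: 18 bars × 2 beats = 36 beats; 2 beats/chord → 18 chords.
C: 20 bars × 7 beats = 140 beats; 4 beats/chord → 35 chords.
D: 6 bars × 4 beats = 24 beats; 0.5 beats/chord → 48 chords.
Total: 7 + 18 + 35 + 48 = 108.

108 chords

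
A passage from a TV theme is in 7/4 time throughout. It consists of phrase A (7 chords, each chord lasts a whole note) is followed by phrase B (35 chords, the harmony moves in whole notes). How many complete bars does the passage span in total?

A: 7 × 4 = 28 beats = 4 bars.
B: 35 × 4 = 140 beats = 20 bars.
Total: 4 + 20 = 24 bars.

24 bars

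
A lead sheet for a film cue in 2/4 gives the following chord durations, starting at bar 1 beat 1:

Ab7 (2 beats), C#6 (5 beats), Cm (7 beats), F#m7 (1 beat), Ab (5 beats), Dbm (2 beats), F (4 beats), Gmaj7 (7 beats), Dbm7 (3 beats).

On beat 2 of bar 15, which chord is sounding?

Beat 2 of bar 15 is beat (15−1)×2 + 2 = 30 overall.
Running totals: Ab7 ends at 2, C#6 ends at 7, Cm ends at 14, F#m7 ends at 15, Ab ends at 20, Dbm ends at 22, F ends at 26, Gmaj7 ends at 33.
Beat 30 falls within Gmaj7.

Gmaj7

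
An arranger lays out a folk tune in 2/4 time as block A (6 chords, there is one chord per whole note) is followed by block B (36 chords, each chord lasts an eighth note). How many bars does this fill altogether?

21 bars

A: 6 × 4 = 24 beats = 12 bars.
B: 36 × 0.5 = 18 beats = 9 bars.
Total: 12 + 9 = 21 bars.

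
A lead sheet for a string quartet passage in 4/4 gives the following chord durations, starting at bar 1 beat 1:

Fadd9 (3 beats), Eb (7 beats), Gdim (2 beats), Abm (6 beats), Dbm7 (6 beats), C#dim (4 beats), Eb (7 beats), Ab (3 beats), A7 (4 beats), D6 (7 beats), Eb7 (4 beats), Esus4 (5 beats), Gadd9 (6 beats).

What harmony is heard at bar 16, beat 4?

Gadd9

Beat 4 of bar 16 is beat (16−1)×4 + 4 = 64 overall.
Running totals: Fadd9 ends at 3, Eb ends at 10, Gdim ends at 12, Abm ends at 18, Dbm7 ends at 24, C#dim ends at 28, Eb ends at 35, Ab ends at 38, A7 ends at 42, D6 ends at 49, Eb7 ends at 53, Esus4 ends at 58, Gadd9 ends at 64.
Beat 64 falls within Gadd9.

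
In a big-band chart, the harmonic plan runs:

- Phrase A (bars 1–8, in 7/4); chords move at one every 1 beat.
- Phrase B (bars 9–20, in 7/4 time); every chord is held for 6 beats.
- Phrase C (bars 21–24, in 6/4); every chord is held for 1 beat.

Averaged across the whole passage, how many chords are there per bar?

A: 8 × 7 = 56 beats ÷ 1 = 56 chords.
B: 12 × 7 = 84 beats ÷ 6 = 14 chords.
C: 4 × 6 = 24 beats ÷ 1 = 24 chords.
Overall: 94 chords over 24 bars → 94/24 = 47/12 chords per bar.

47/12 chords per bar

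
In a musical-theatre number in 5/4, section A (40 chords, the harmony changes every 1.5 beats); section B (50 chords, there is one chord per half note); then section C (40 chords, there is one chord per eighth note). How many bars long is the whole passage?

A: 40 × 1.5 = 60 beats = 12 bars.
B: 50 × 2 = 100 beats = 20 bars.
C: 40 × 0.5 = 20 beats = 4 bars.
Total: 12 + 20 + 4 = 36 bars.

36 bars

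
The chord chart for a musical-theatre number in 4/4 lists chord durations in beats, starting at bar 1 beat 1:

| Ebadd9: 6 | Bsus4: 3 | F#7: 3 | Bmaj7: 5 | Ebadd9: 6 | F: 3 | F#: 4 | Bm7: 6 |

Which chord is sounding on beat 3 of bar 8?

Beat 3 of bar 8 is beat (8−1)×4 + 3 = 31 overall.
Running totals: Ebadd9 ends at 6, Bsus4 ends at 9, F#7 ends at 12, Bmaj7 ends at 17, Ebadd9 ends at 23, F ends at 26, F# ends at 30, Bm7 ends at 36.
Beat 31 falls within Bm7.

Bm7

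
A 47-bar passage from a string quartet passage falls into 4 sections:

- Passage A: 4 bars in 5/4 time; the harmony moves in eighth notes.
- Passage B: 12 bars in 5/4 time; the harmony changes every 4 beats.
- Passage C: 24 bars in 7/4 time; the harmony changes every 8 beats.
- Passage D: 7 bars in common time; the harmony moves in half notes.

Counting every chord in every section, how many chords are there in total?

90 chords

A: 4 bars × 5 beats = 20 beats; 0.5 beats/chord → 40 chords.
B: 12 bars × 5 beats = 60 beats; 4 beats/chord → 15 chords.
C: 24 bars × 7 beats = 168 beats; 8 beats/chord → 21 chords.
D: 7 bars × 4 beats = 28 beats; 2 beats/chord → 14 chords.
Total: 40 + 15 + 21 + 14 = 90.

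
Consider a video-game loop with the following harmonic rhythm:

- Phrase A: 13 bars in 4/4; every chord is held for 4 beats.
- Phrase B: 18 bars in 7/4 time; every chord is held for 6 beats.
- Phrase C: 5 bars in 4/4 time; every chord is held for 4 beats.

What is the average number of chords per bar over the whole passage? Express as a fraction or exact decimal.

A: 13 × 4 = 52 beats ÷ 4 = 13 chords.
B: 18 × 7 = 126 beats ÷ 6 = 21 chords.
C: 5 × 4 = 20 beats ÷ 4 = 5 chords.
Overall: 39 chords over 36 bars → 39/36 = 13/12 chords per bar.

13/12 chords per bar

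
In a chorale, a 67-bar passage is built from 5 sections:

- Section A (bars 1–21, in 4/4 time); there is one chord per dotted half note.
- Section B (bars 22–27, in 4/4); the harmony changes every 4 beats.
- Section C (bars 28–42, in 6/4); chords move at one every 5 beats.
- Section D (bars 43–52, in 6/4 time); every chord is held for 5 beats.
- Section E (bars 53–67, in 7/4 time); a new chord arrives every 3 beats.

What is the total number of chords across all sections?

99 chords

A: 21 bars × 4 beats = 84 beats; 3 beats/chord → 28 chords.
B: 6 bars × 4 beats = 24 beats; 4 beats/chord → 6 chords.
C: 15 bars × 6 beats = 90 beats; 5 beats/chord → 18 chords.
D: 10 bars × 6 beats = 60 beats; 5 beats/chord → 12 chords.
E: 15 bars × 7 beats = 105 beats; 3 beats/chord → 35 chords.
Total: 28 + 6 + 18 + 12 + 35 = 99.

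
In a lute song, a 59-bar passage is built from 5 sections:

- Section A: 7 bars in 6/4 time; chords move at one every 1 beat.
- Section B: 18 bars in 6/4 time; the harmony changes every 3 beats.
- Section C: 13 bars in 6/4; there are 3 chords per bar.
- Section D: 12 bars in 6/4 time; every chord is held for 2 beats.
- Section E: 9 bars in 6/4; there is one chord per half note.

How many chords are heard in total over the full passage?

A: 7 bars × 6 beats = 42 beats; 1 beat/chord → 42 chords.
B: 18 bars × 6 beats = 108 beats; 3 beats/chord → 36 chords.
C: 13 bars × 6 beats = 78 beats; 2 beats/chord → 39 chords.
D: 12 bars × 6 beats = 72 beats; 2 beats/chord → 36 chords.
E: 9 bars × 6 beats = 54 beats; 2 beats/chord → 27 chords.
Total: 42 + 36 + 39 + 36 + 27 = 180.

180 chords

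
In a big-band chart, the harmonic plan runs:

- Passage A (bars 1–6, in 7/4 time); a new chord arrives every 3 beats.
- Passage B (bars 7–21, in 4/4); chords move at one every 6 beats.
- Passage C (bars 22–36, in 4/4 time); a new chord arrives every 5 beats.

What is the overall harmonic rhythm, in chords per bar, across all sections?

A: 6 bars of 7 beats is 42 beats; at 3 beats each that's 14 chords.
B: 15 bars of 4 beats is 60 beats; at 6 beats each that's 10 chords.
C: 15 bars of 4 beats is 60 beats; at 5 beats each that's 12 chords.
Overall: 36 chords over 36 bars → 36/36 = 1 chords per bar.

1 chords per bar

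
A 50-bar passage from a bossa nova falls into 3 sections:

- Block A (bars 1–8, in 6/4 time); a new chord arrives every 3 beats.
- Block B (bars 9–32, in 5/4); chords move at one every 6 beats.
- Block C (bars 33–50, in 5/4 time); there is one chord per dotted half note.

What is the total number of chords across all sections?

A: 8·6 = 48 beats, 48/3 = 16 chords.
B: 24·5 = 120 beats, 120/6 = 20 chords.
C: 18·5 = 90 beats, 90/3 = 30 chords.
Total: 16 + 20 + 30 = 66.

66 chords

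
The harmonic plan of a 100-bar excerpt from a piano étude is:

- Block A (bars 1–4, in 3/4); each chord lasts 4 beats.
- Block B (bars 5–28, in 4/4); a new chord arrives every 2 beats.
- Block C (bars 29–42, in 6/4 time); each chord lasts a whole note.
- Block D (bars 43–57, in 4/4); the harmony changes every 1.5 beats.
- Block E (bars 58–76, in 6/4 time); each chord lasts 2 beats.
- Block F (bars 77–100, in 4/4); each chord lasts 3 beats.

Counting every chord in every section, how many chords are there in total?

A has 12 beats and chords last 4 each, so 3 chords.
B has 96 beats and chords last 2 each, so 48 chords.
C has 84 beats and chords last 4 each, so 21 chords.
D has 60 beats and chords last 1.5 each, so 40 chords.
E has 114 beats and chords last 2 each, so 57 chords.
F has 96 beats and chords last 3 each, so 32 chords.
Total: 3 + 48 + 21 + 40 + 57 + 32 = 201.

201 chords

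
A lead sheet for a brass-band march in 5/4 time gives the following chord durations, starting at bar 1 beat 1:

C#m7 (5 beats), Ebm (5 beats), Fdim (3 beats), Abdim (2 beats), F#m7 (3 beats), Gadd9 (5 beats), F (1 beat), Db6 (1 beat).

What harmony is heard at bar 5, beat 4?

Beat 4 of bar 5 is beat (5−1)×5 + 4 = 24 overall.
Running totals: C#m7 ends at 5, Ebm ends at 10, Fdim ends at 13, Abdim ends at 15, F#m7 ends at 18, Gadd9 ends at 23, F ends at 24.
Beat 24 falls within F.

F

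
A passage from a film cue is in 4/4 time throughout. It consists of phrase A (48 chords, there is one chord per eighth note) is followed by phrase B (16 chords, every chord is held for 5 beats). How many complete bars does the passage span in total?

A: 48 × 0.5 = 24 beats = 6 bars.
B: 16 × 5 = 80 beats = 20 bars.
Total: 6 + 20 = 26 bars.

26 bars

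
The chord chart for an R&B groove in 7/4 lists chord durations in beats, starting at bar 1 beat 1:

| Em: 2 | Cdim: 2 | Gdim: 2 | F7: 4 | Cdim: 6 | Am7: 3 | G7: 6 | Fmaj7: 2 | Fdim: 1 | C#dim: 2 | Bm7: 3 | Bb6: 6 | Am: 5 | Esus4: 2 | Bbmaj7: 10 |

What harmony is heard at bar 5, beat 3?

Beat 3 of bar 5 is beat (5−1)×7 + 3 = 31 overall.
Running totals: Em ends at 2, Cdim ends at 4, Gdim ends at 6, F7 ends at 10, Cdim ends at 16, Am7 ends at 19, G7 ends at 25, Fmaj7 ends at 27, Fdim ends at 28, C#dim ends at 30, Bm7 ends at 33.
Beat 31 falls within Bm7.

Bm7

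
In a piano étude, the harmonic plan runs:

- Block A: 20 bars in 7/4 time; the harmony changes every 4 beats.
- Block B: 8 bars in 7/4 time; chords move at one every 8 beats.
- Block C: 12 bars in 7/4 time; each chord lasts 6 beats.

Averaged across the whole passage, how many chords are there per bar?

A: 20 × 7 = 140 beats ÷ 4 = 35 chords.
B: 8 × 7 = 56 beats ÷ 8 = 7 chords.
C: 12 × 7 = 84 beats ÷ 6 = 14 chords.
Overall: 56 chords over 40 bars → 56/40 = 1.4 chords per bar.

1.4 chords per bar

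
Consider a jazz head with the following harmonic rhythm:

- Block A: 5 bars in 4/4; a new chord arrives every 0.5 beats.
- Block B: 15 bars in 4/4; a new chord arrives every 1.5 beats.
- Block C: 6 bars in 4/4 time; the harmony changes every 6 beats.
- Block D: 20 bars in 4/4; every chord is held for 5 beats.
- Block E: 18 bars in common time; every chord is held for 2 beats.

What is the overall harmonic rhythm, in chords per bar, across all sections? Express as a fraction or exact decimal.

A: 5 × 4 = 20 beats ÷ 0.5 = 40 chords.
B: 15 × 4 = 60 beats ÷ 1.5 = 40 chords.
C: 6 × 4 = 24 beats ÷ 6 = 4 chords.
D: 20 × 4 = 80 beats ÷ 5 = 16 chords.
E: 18 × 4 = 72 beats ÷ 2 = 36 chords.
Overall: 136 chords over 64 bars → 136/64 = 2.125 chords per bar.

2.125 chords per bar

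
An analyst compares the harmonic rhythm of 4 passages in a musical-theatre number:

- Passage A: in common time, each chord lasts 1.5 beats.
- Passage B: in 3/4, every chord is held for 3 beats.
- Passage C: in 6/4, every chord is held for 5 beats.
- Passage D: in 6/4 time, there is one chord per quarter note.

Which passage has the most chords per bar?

A: 4 beats/bar ÷ 1.5 beats/chord = 8/3 chords/bar.
B: 3 beats/bar ÷ 3 beats/chord = 1 chord/bar.
C: 6 beats/bar ÷ 5 beats/chord = 1.2 chords/bar.
D: 6 beats/bar ÷ 1 beat/chord = 6 chords/bar.
Fastest is D at 6 chords/bar.

Passage D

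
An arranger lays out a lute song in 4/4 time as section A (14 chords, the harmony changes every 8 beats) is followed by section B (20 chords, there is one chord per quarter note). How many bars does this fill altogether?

A: 14 × 8 = 112 beats = 28 bars.
B: 20 × 1 = 20 beats = 5 bars.
Total: 28 + 5 = 33 bars.

33 bars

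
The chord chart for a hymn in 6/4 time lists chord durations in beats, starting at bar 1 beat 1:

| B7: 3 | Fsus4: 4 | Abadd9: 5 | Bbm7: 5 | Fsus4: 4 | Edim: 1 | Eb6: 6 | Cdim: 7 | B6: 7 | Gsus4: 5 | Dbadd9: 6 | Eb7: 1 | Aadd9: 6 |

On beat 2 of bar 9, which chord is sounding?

Beat 2 of bar 9 is beat (9−1)×6 + 2 = 50 overall.
Running totals: B7 ends at 3, Fsus4 ends at 7, Abadd9 ends at 12, Bbm7 ends at 17, Fsus4 ends at 21, Edim ends at 22, Eb6 ends at 28, Cdim ends at 35, B6 ends at 42, Gsus4 ends at 47, Dbadd9 ends at 53.
Beat 50 falls within Dbadd9.

Dbadd9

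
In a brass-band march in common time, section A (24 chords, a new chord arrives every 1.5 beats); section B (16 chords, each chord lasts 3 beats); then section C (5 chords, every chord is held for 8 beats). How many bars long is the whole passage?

A: 24 × 1.5 = 36 beats = 9 bars.
B: 16 × 3 = 48 beats = 12 bars.
C: 5 × 8 = 40 beats = 10 bars.
Total: 9 + 12 + 10 = 31 bars.

31 bars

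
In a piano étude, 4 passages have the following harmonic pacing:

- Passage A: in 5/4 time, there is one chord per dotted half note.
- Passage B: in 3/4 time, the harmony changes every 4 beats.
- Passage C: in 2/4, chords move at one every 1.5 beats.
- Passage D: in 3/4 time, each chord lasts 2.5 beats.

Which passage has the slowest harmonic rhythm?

A: 5 beats/bar ÷ 3 beats/chord = 5/3 chords/bar.
B: 3 beats/bar ÷ 4 beats/chord = 0.75 chords/bar.
C: 2 beats/bar ÷ 1.5 beats/chord = 4/3 chords/bar.
D: 3 beats/bar ÷ 2.5 beats/chord = 1.2 chords/bar.
Slowest is B at 0.75 chords/bar.

Passage B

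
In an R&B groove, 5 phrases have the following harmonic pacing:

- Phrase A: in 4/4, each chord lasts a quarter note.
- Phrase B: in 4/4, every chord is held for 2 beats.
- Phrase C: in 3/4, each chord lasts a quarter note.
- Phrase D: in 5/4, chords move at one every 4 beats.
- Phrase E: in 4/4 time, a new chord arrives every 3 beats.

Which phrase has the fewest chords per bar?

A: each chord is 1 beat in 4/4, so 4 per bar.
B: each chord is 2 beats in 4/4, so 2 per bar.
C: each chord is 1 beat in 3/4, so 3 per bar.
D: each chord is 4 beats in 5/4, so 1.25 per bar.
E: each chord is 3 beats in 4/4, so 4/3 per bar.
Slowest is D at 1.25 chords/bar.

Phrase D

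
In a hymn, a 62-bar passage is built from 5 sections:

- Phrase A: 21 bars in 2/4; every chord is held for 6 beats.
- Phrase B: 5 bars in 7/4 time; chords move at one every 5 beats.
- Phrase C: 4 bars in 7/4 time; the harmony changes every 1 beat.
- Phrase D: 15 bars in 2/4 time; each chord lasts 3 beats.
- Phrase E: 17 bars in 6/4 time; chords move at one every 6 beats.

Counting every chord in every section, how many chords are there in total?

A: 21 bars × 2 beats = 42 beats; 6 beats/chord → 7 chords.
B: 5 bars × 7 beats = 35 beats; 5 beats/chord → 7 chords.
C: 4 bars × 7 beats = 28 beats; 1 beat/chord → 28 chords.
D: 15 bars × 2 beats = 30 beats; 3 beats/chord → 10 chords.
E: 17 bars × 6 beats = 102 beats; 6 beats/chord → 17 chords.
Total: 7 + 7 + 28 + 10 + 17 = 69.

69 chords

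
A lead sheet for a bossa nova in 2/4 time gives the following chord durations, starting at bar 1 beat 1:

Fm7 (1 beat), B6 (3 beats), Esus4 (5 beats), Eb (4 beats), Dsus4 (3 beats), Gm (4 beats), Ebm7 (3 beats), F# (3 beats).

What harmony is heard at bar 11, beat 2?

Beat 2 of bar 11 is beat (11−1)×2 + 2 = 22 overall.
Running totals: Fm7 ends at 1, B6 ends at 4, Esus4 ends at 9, Eb ends at 13, Dsus4 ends at 16, Gm ends at 20, Ebm7 ends at 23.
Beat 22 falls within Ebm7.

Ebm7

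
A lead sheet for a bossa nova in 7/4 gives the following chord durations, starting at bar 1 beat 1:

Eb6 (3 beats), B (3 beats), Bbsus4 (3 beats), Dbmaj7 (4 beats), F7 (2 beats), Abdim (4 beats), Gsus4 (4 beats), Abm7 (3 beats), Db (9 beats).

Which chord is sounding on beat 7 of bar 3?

Beat 7 of bar 3 is beat (3−1)×7 + 7 = 21 overall.
Running totals: Eb6 ends at 3, B ends at 6, Bbsus4 ends at 9, Dbmaj7 ends at 13, F7 ends at 15, Abdim ends at 19, Gsus4 ends at 23.
Beat 21 falls within Gsus4.

Gsus4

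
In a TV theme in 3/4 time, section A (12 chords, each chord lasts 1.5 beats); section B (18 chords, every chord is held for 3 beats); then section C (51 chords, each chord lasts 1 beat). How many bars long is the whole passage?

41 bars

A: 12 × 1.5 = 18 beats = 6 bars.
B: 18 × 3 = 54 beats = 18 bars.
C: 51 × 1 = 51 beats = 17 bars.
Total: 6 + 18 + 17 = 41 bars.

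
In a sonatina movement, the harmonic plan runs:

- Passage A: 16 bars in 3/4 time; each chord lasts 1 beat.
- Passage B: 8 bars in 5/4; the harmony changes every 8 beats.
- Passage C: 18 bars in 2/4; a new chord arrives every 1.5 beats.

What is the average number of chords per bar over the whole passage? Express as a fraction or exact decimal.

A: 16 bars of 3 beats is 48 beats; at 1 beat each that's 48 chords.
B: 8 bars of 5 beats is 40 beats; at 8 beats each that's 5 chords.
C: 18 bars of 2 beats is 36 beats; at 1.5 beats each that's 24 chords.
Overall: 77 chords over 42 bars → 77/42 = 11/6 chords per bar.

11/6 chords per bar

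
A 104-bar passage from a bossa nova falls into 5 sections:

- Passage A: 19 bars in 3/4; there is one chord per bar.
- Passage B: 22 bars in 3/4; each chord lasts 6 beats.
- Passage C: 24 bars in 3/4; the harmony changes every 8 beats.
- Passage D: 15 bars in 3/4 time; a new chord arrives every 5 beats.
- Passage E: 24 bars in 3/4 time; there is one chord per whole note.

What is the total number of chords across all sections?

A has 57 beats and chords last 3 each, so 19 chords.
B has 66 beats and chords last 6 each, so 11 chords.
C has 72 beats and chords last 8 each, so 9 chords.
D has 45 beats and chords last 5 each, so 9 chords.
E has 72 beats and chords last 4 each, so 18 chords.
Total: 19 + 11 + 9 + 9 + 18 = 66.

66 chords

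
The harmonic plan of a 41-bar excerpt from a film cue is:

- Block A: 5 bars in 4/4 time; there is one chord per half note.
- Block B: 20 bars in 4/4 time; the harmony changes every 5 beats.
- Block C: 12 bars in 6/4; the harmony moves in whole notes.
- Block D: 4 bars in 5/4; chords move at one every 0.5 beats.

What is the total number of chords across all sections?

A: 5 bars × 4 beats = 20 beats; 2 beats/chord → 10 chords.
B: 20 bars × 4 beats = 80 beats; 5 beats/chord → 16 chords.
C: 12 bars × 6 beats = 72 beats; 4 beats/chord → 18 chords.
D: 4 bars × 5 beats = 20 beats; 0.5 beats/chord → 40 chords.
Total: 10 + 16 + 18 + 40 = 84.

84 chords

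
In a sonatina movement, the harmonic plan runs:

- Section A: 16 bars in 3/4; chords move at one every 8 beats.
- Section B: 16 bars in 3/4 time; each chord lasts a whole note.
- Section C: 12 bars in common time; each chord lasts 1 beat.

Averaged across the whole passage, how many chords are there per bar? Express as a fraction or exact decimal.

A: 16 bars of 3 beats is 48 beats; at 8 beats each that's 6 chords.
B: 16 bars of 3 beats is 48 beats; at 4 beats each that's 12 chords.
C: 12 bars of 4 beats is 48 beats; at 1 beat each that's 48 chords.
Overall: 66 chords over 44 bars → 66/44 = 1.5 chords per bar.

1.5 chords per bar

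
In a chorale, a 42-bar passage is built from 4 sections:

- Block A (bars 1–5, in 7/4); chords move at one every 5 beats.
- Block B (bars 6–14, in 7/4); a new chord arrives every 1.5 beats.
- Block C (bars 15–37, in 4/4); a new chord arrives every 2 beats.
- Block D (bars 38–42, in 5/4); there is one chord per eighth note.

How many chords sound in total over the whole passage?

145 chords

A: 5·7 = 35 beats, 35/5 = 7 chords.
B: 9·7 = 63 beats, 63/1.5 = 42 chords.
C: 23·4 = 92 beats, 92/2 = 46 chords.
D: 5·5 = 25 beats, 25/0.5 = 50 chords.
Total: 7 + 42 + 46 + 50 = 145.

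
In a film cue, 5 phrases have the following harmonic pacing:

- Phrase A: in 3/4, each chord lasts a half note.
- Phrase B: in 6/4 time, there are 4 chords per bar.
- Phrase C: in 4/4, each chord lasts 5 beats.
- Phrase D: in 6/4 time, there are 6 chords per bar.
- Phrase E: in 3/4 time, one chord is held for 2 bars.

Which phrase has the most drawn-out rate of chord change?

Phrase E

A: 3 beats/bar ÷ 2 beats/chord = 1.5 chords/bar.
B: 6 beats/bar ÷ 1.5 beats/chord = 4 chords/bar.
C: 4 beats/bar ÷ 5 beats/chord = 0.8 chords/bar.
D: 6 beats/bar ÷ 1 beat/chord = 6 chords/bar.
E: 3 beats/bar ÷ 6 beats/chord = 0.5 chords/bar.
Slowest is E at 0.5 chords/bar.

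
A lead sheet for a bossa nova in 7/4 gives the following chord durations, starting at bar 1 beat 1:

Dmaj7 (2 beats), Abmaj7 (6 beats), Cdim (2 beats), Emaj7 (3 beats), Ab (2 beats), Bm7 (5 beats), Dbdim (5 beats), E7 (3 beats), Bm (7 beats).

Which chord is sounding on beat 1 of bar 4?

Dbdim

Beat 1 of bar 4 is beat (4−1)×7 + 1 = 22 overall.
Running totals: Dmaj7 ends at 2, Abmaj7 ends at 8, Cdim ends at 10, Emaj7 ends at 13, Ab ends at 15, Bm7 ends at 20, Dbdim ends at 25.
Beat 22 falls within Dbdim.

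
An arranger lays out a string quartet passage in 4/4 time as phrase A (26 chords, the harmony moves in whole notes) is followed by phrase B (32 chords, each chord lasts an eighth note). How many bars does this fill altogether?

30 bars

A: 26 × 4 = 104 beats = 26 bars.
B: 32 × 0.5 = 16 beats = 4 bars.
Total: 26 + 4 = 30 bars.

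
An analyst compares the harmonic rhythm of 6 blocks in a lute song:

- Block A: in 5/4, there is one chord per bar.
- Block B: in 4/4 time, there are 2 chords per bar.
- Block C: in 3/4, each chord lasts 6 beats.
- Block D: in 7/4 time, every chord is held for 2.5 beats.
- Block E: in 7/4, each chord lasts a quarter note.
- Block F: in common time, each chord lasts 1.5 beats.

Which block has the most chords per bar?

A: 5 beats/bar ÷ 5 beats/chord = 1 chord/bar.
B: 4 beats/bar ÷ 2 beats/chord = 2 chords/bar.
C: 3 beats/bar ÷ 6 beats/chord = 0.5 chords/bar.
D: 7 beats/bar ÷ 2.5 beats/chord = 2.8 chords/bar.
E: 7 beats/bar ÷ 1 beat/chord = 7 chords/bar.
F: 4 beats/bar ÷ 1.5 beats/chord = 8/3 chords/bar.
Fastest is E at 7 chords/bar.

Block E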